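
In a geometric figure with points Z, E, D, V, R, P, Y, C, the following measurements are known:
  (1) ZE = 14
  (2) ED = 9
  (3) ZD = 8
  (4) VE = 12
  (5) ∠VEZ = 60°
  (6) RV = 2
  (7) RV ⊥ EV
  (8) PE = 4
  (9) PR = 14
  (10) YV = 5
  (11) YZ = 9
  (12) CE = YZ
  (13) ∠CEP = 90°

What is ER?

Step 1: By the law of cosines on triangle EVR: ER² = 12² + 2² − 2·12·2·cos(90°) = 148, so ER = 2·√37.

Therefore, the length of ER = 2·√37.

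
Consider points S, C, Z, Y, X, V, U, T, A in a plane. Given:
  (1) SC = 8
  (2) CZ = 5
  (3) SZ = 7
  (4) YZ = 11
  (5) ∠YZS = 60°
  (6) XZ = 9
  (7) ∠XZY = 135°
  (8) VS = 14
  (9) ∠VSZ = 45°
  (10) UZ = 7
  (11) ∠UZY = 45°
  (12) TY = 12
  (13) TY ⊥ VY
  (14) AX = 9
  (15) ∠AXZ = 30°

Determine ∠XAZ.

Step 1: By the law of cosines on triangle AXZ: AZ² = 9² + 9² − 2·9·9·cos(30°) = 21.7, so AZ ≈ 4.66.
Step 2: By the inverse law of cosines on triangle XAZ: cos(∠XAZ) = (9² + 4.66² − 9²) / (2·9·4.66) = 21.7/83.86 = 0.2588, so ∠XAZ = 75°.

Therefore, the measure of angle ∠XAZ = 75°.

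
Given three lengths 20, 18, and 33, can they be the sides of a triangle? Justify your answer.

Yes.
The triangle inequality requires that the sum of any two sides exceeds the third.
Here 18 + 20 = 38 > 33, so the condition is met.

Yes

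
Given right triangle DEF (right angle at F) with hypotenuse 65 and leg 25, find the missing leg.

EF = sqrt(65^2 - 25^2) = sqrt(3600) = 60

60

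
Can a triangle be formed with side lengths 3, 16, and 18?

Check all three triangle inequalities:
3 + 16 = 19 > 18 ✓
3 + 18 = 21 > 16 ✓
16 + 18 = 34 > 3 ✓
All conditions hold, so these sides form a valid triangle.

Yes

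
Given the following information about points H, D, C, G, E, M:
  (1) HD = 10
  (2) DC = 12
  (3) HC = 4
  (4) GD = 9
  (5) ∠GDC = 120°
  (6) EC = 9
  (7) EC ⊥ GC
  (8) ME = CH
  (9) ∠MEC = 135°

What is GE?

Step 1: By the law of cosines on triangle CDG: CG² = 12² + 9² − 2·12·9·cos(120°) = 333, so CG = 3·√37.
Step 2: By the law of cosines on triangle GCE: GE² = (3·√37)² + 9² − 2·3·√37·9·cos(90°) = 414, so GE = 3·√46.

Therefore, the length of GE = 3·√46.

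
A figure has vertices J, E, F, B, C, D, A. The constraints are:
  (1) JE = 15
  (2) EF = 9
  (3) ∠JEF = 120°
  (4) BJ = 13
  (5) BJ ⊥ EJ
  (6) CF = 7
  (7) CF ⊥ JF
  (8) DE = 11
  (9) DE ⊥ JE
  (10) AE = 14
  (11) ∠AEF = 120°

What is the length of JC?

Step 1: By the law of cosines on triangle FEJ: FJ² = 9² + 15² − 2·9·15·cos(120°) = 441, so FJ = 21.
Step 2: By the law of cosines on triangle JFC: JC² = 21² + 7² − 2·21·7·cos(90°) = 490, so JC = 7·√10.

Therefore, the length of JC = 7·√10.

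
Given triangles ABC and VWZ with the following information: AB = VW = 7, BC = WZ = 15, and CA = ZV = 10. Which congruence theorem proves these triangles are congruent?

The given information provides:
AB = VW = 7, BC = WZ = 15, and CA = ZV = 10
This matches the SSS congruence theorem.
All three pairs of corresponding sides are equal (Side-Side-Side).

SSS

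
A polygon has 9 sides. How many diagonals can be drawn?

Each of the 9 vertices connects to 6 non-adjacent vertices via diagonals.
Total connections = 9 × 6 = 54, but each diagonal is counted twice.
Number of diagonals = 54 / 2 = 27.

27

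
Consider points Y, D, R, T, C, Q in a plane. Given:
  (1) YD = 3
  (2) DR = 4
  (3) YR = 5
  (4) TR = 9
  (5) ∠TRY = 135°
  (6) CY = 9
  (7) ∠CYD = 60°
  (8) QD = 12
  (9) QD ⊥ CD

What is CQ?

Step 1: By the law of cosines on triangle CYD: CD² = 9² + 3² − 2·9·3·cos(60°) = 63, so CD = 3·√7.
Step 2: By the law of cosines on triangle CDQ: CQ² = (3·√7)² + 12² − 2·3·√7·12·cos(90°) = 207, so CQ = 3·√23.

Therefore, the length of CQ = 3·√23.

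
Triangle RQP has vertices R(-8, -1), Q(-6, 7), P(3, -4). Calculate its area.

The Shoelace formula computes the area from vertex coordinates by summing cross products.
For vertices (-8,-1), (-6,7), (3,-4):
Signed sum = -8*7 - -6*-1 + -6*-4 - 3*7 + 3*-1 - -8*-4
= -62 + 3 + -35 = -94
Area = (1/2)|-94| = 47.

47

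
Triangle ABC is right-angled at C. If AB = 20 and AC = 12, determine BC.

BC = sqrt(20^2 - 12^2) = sqrt(256) = 16

16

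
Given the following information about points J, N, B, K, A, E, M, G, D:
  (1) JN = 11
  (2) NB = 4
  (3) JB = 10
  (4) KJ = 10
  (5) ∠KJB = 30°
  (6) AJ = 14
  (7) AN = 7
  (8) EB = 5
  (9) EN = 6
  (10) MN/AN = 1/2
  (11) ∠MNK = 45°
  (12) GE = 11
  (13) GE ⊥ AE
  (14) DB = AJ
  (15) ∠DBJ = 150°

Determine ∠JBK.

Step 1: By the law of cosines on triangle BJK: BK² = 10² + 10² − 2·10·10·cos(30°) = 26.79, so BK ≈ 5.18.
Step 2: By the inverse law of cosines on triangle JBK: cos(∠JBK) = (10² + 5.18² − 10²) / (2·10·5.18) = 26.79/103.53 = 0.2588, so ∠JBK = 75°.

Therefore, the measure of angle ∠JBK = 75°.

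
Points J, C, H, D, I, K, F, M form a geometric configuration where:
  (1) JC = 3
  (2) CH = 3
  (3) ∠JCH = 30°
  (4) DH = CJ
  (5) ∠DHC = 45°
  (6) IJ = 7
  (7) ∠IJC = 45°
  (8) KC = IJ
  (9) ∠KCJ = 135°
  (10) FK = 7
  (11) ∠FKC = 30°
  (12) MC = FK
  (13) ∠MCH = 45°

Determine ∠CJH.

Step 1: By the law of cosines on triangle JCH: JH² = 3² + 3² − 2·3·3·cos(30°) = 2.41, so JH ≈ 1.55.
Step 2: By the inverse law of cosines on triangle CJH: cos(∠CJH) = (3² + 1.55² − 3²) / (2·3·1.55) = 2.41/9.32 = 0.2588, so ∠CJH = 75°.

Therefore, the measure of angle ∠CJH = 75°.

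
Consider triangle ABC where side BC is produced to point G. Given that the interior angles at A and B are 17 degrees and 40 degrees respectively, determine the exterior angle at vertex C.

The interior angle at C is 180 - 17 - 40 = 123 degrees.
The exterior angle and interior angle at C are supplementary:
Exterior angle = 180 - 123 = 57 degrees.

57 degrees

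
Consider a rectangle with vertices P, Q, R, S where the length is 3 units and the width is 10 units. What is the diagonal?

Using the Pythagorean theorem:
d² = 3² + 10² = 9 + 100 = 109
d = sqrt(109)

sqrt(109)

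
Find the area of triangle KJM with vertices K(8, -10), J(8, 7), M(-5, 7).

Shoelace: Area = (1/2)|8(7-7) + 8(7--10) + -5(-10-7)| = (1/2)(221) = 221/2

221/2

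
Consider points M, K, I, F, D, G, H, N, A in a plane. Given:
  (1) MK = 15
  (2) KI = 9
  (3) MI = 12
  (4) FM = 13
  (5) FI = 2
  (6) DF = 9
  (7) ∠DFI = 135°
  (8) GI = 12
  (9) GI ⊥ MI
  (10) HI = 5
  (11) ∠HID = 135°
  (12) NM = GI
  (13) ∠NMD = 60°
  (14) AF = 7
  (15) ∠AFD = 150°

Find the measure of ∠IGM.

Step 1: By the law of cosines on triangle GIM: GM² = 12² + 12² − 2·12·12·cos(90°) = 288, so GM = 12·√2.
Step 2: By the inverse law of cosines on triangle IGM: cos(∠IGM) = (12² + (12·√2)² − 12²) / (2·12·12·√2) = 288/407.29 = 0.7071, so ∠IGM = 45°.

Therefore, the measure of angle ∠IGM = 45°.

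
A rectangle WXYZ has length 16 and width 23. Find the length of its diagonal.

Using the Pythagorean theorem:
d² = 16² + 23² = 256 + 529 = 785
d = sqrt(785)

sqrt(785)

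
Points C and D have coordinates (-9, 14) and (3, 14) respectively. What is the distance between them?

d = sqrt((3 - -9)^2 + (14 - 14)^2)
d = sqrt(12^2 + 0^2)
d = sqrt(144 + 0)
d = sqrt(144) = 12

12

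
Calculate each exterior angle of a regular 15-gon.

Each exterior angle of a regular n-gon is 360 / n.
For n = 15: 360 / 15 = 24 degrees.

24 degrees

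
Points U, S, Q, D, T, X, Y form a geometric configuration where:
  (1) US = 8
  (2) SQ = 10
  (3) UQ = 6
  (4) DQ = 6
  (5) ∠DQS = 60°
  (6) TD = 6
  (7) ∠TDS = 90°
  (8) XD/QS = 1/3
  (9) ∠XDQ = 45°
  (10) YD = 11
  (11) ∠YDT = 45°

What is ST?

Step 1: By the law of cosines on triangle SQD: SD² = 10² + 6² − 2·10·6·cos(60°) = 76, so SD = 2·√19.
Step 2: By the law of cosines on triangle SDT: ST² = (2·√19)² + 6² − 2·2·√19·6·cos(90°) = 112, so ST = 4·√7.

Therefore, the length of ST = 4·√7.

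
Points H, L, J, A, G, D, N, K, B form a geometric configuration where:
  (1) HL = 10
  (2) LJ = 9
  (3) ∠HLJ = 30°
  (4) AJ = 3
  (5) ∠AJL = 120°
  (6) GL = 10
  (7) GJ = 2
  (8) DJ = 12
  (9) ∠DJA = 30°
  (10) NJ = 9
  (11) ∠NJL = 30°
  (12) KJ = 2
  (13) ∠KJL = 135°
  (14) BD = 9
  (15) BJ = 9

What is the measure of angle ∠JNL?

Step 1: By the law of cosines on triangle NJL: NL² = 9² + 9² − 2·9·9·cos(30°) = 21.7, so NL ≈ 4.66.
Step 2: By the inverse law of cosines on triangle JNL: cos(∠JNL) = (9² + 4.66² − 9²) / (2·9·4.66) = 21.7/83.86 = 0.2588, so ∠JNL = 75°.

Therefore, the measure of angle ∠JNL = 75°.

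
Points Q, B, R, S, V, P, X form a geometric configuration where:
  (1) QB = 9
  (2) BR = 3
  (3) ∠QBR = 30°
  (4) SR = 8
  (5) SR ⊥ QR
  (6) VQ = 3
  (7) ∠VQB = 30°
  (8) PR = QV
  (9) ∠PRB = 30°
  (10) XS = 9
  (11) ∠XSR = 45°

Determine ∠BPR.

From the given relations: PR = QV = 3.
Step 1: By the law of cosines on triangle PRB: PB² = 3² + 3² − 2·3·3·cos(30°) = 2.41, so PB ≈ 1.55.
Step 2: By the inverse law of cosines on triangle BPR: cos(∠BPR) = (1.55² + 3² − 3²) / (2·1.55·3) = 2.41/9.32 = 0.2588, so ∠BPR = 75°.

Therefore, the measure of angle ∠BPR = 75°.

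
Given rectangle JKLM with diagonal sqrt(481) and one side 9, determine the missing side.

The diagonal of a rectangle forms a right triangle with the two sides.
Rearranging the Pythagorean theorem: missing side = sqrt(d^2 - known^2).
= sqrt(481 - 81) = sqrt(400) = 20.

20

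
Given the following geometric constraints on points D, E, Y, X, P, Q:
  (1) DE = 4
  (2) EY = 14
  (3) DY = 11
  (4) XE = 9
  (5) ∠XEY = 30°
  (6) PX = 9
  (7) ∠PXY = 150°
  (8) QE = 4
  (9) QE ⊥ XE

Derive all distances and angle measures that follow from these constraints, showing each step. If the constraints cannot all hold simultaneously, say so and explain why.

The constraints are consistent.

Step 1: From YE = 14, EX = 9, and ∠YEX = 30°, by the law of cosines:
  YX² = YE² + EX² - 2·YE·EX·cos(30°) = 196 + 81 - 218.2 = 58.76
  YX ≈ 7.67

Step 2: From XE = 9, EQ = 4, and ∠XEQ = 90°, by the law of cosines:
  XQ² = XE² + EQ² - 2·XE·EQ·cos(90°) = 81 + 16 - 0 = 97
  XQ = √97

Step 3: From DE = 4, DY = 11, EY = 14, by the inverse law of cosines:
  cos(∠EDY) = (DE² + DY² - EY²) / (2·DE·DY)
  ∠EDY = 132.1°

Step 4: From ED = 4, EY = 14, DY = 11, by the inverse law of cosines:
  cos(∠DEY) = (ED² + EY² - DY²) / (2·ED·EY)
  ∠DEY = 35.66°

Step 5: From YD = 11, YE = 14, DE = 4, by the inverse law of cosines:
  cos(∠DYE) = (YD² + YE² - DE²) / (2·YD·YE)
  ∠DYE = 12.24°

Step 6: From YX = 7.67, XP = 9, and ∠YXP = 150°, by the law of cosines:
  YP² = YX² + XP² - 2·YX·XP·cos(150°) = 58.76 + 81 + 119.5 = 259.3
  YP ≈ 16.1

Step 7: From YE = 14, YX = 7.67, EX = 9, by the inverse law of cosines:
  cos(∠EYX) = (YE² + YX² - EX²) / (2·YE·YX)
  ∠EYX = 35.95°

Step 8: From XE = 9, XQ = √97, EQ = 4, by the inverse law of cosines:
  cos(∠EXQ) = (XE² + XQ² - EQ²) / (2·XE·XQ)
  ∠EXQ = 23.96°

Step 9: From XE = 9, XY = 7.67, EY = 14, by the inverse law of cosines:
  cos(∠EXY) = (XE² + XY² - EY²) / (2·XE·XY)
  ∠EXY = 114.05°

Step 10: From QE = 4, QX = √97, EX = 9, by the inverse law of cosines:
  cos(∠EQX) = (QE² + QX² - EX²) / (2·QE·QX)
  ∠EQX = 66.04°

Step 11: From YP = 16.1, YX = 7.67, PX = 9, by the inverse law of cosines:
  cos(∠PYX) = (YP² + YX² - PX²) / (2·YP·YX)
  ∠PYX = 16.23°

Step 12: From PX = 9, PY = 16.1, XY = 7.67, by the inverse law of cosines:
  cos(∠XPY) = (PX² + PY² - XY²) / (2·PX·PY)
  ∠XPY = 13.77°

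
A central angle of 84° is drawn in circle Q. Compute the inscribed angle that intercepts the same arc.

An inscribed angle intercepts an arc from a point on the circle, while the central angle intercepts the same arc from the center.
The inscribed angle is always half the central angle: 84° / 2 = 42°.

42°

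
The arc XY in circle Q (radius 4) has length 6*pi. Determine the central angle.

Arc length L = 2πr × θ/360, so θ = 360L / (2πr).
θ = 360 × 6*pi / (2π × 4)
θ = 270°
θ = 270°

270°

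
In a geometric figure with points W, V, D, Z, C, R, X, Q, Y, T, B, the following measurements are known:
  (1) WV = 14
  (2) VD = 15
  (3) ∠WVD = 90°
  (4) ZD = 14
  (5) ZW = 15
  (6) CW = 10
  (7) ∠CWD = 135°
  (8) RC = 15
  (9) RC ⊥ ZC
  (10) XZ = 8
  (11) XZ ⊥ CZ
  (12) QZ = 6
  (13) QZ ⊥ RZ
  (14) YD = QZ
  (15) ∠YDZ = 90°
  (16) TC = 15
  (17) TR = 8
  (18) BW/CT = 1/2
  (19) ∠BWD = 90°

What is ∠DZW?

Step 1: By the law of cosines on triangle DVW: DW² = 15² + 14² − 2·15·14·cos(90°) = 421, so DW ≈ 20.52.
Step 2: By the inverse law of cosines on triangle DZW: cos(∠DZW) = (14² + 15² − 20.52²) / (2·14·15) = 0/420 = 0, so ∠DZW = 90°.

Therefore, the measure of angle ∠DZW = 90°.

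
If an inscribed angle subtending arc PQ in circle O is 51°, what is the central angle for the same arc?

By the inscribed angle theorem, the central angle is twice the inscribed angle.
Central angle = 2 × 51° = 102°

102°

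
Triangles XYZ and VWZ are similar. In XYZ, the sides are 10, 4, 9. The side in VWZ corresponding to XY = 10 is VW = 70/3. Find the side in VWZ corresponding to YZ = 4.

k = 70/3/10 = 7/3. WZ = 7/3 * 4 = 28/3.

28/3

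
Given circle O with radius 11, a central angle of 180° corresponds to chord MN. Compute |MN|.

Chord length = 2r sin(θ/2)
= 2 × 11 × sin(180°/2)
= 2 × 11 × sin(90°)
= 22

22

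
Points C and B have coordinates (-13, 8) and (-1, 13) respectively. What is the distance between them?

d = sqrt((12)^2 + (5)^2) = sqrt(169) = 13

13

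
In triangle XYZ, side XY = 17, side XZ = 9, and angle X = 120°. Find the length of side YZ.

When two sides and the included angle are known, the law of cosines gives the third side.
c^2 = a^2 + b^2 - 2ab cos(C) generalizes the Pythagorean theorem to non-right triangles.
Here: YZ^2 = 289 + 81 - 306*(-1/2) = 523
YZ = sqrt(523)

sqrt(523)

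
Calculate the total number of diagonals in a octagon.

Total line segments between 8 vertices = C(8,2) = 28.
Subtract the 8 sides: 28 - 8 = 20 diagonals.

20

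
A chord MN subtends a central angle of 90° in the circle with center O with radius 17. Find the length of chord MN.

Chord = 2(17) sin(45°) = 17*sqrt(2)

17*sqrt(2)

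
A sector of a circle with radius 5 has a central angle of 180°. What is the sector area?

Sector area = π(5²)(1/2) = 25*pi/2

25*pi/2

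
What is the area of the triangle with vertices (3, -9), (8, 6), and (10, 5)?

Shoelace: Area = (1/2)|3(6-5) + 8(5--9) + 10(-9-6)| = (1/2)(35) = 35/2

35/2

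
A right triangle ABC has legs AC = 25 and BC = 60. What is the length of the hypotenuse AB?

AB = sqrt(25^2 + 60^2) = sqrt(4225) = 65

65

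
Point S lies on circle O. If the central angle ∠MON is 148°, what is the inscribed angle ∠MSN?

Inscribed angle = 148° / 2 = 74° (inscribed angle theorem).

74°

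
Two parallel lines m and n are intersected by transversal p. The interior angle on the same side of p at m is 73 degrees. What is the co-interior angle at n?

Co-interior (same-side interior) angles are between the parallel lines on the same side of the transversal.
Unlike corresponding or alternate interior angles, they are supplementary rather than equal.
So the angle = 180 - 73 = 107 degrees.

107 degrees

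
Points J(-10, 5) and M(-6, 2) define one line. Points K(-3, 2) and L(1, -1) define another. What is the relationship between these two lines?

Slope of line 1: m1 = (2 - 5)/(-6 - -10) = -3/4 = -3/4
Slope of line 2: m2 = (-1 - 2)/(1 - -3) = -3/4 = -3/4
Two lines are parallel if and only if they have equal slopes (or both are vertical).
Here m1 = m2 = -3/4, confirming the lines are parallel.

Parallel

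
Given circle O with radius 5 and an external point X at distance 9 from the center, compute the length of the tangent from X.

Let T be the point of tangency. Then OT ⊥ XT (radius ⊥ tangent).
In right triangle OTX: OX² = OT² + XT²
9² = 5² + XT²
XT² = 56, XT = 2*sqrt(14)

2*sqrt(14)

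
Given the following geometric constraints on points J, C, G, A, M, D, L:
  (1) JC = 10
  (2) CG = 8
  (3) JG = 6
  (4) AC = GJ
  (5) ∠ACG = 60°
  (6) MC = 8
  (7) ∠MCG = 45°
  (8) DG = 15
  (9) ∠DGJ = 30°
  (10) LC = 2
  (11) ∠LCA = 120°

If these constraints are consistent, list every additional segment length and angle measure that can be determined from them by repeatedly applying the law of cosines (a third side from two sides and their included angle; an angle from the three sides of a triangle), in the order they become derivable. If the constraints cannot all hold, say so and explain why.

The constraints are consistent. Derivable facts, in order:
After 1 step:
- AL = 2·√13
- GA = 2·√13
- GM ≈ 6.12
- JD ≈ 10.25
- ∠CGJ = 90°
- ∠CJG = 53.13°
- ∠GCJ = 36.87°
After 2 steps:
- ∠AGC = 46.1°
- ∠ALC = 46.1°
- ∠CAG = 73.9°
- ∠CAL = 13.9°
- ∠CGM = 67.5°
- ∠CMG = 67.5°
- ∠DJG = 132.99°
- ∠GDJ = 17.01°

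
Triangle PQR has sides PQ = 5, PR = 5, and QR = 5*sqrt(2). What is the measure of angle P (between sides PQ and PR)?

cos(P) = (5² + 5² - (5*sqrt(2))²) / (2 × 5 × 5) = 0, so P = arccos(0) = 90°.

90°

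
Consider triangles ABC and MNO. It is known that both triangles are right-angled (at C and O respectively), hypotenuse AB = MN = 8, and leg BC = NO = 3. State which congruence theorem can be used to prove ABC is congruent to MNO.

The given information provides:
both triangles are right-angled (at C and O respectively), hypotenuse AB = MN = 8, and leg BC = NO = 3
This matches the HL congruence theorem.
The hypotenuse and one leg of two right triangles are equal (Hypotenuse-Leg).

HL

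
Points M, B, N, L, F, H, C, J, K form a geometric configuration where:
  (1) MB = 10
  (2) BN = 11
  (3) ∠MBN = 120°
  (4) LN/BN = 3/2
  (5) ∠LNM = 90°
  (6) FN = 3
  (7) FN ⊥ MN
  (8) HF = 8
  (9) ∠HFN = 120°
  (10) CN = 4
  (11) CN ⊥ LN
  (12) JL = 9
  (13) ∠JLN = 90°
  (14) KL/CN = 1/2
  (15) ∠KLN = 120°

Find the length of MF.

Step 1: By the law of cosines on triangle NBM: NM² = 11² + 10² − 2·11·10·cos(120°) = 331, so NM ≈ 18.19.
Step 2: By the law of cosines on triangle MNF: MF² = 18.19² + 3² − 2·18.19·3·cos(90°) = 340, so MF = 2·√85.

Therefore, the length of MF = 2·√85.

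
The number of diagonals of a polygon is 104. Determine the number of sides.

Using d = n(n - 3)/2, we solve 104 = n(n - 3)/2.
So n(n - 3) = 208.
Testing n = 16: 16 * 13 = 208 = 208. Correct.
The polygon has 16 sides.

16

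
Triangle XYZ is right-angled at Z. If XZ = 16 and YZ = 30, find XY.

XY = sqrt(16^2 + 30^2) = sqrt(1156) = 34

34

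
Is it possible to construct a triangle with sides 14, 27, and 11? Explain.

Check the triangle inequality: 14 + 11 = 25 ≤ 27.
Since the sum of two sides does not exceed the third, no triangle can be formed.

No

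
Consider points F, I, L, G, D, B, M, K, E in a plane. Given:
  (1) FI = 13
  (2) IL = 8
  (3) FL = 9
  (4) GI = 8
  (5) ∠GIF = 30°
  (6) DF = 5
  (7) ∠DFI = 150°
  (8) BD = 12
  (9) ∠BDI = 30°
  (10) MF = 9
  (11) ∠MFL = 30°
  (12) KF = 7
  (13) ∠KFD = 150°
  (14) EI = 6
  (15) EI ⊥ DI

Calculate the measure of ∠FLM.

Step 1: By the law of cosines on triangle LFM: LM² = 9² + 9² − 2·9·9·cos(30°) = 21.7, so LM ≈ 4.66.
Step 2: By the inverse law of cosines on triangle FLM: cos(∠FLM) = (9² + 4.66² − 9²) / (2·9·4.66) = 21.7/83.86 = 0.2588, so ∠FLM = 75°.

Therefore, the measure of angle ∠FLM = 75°.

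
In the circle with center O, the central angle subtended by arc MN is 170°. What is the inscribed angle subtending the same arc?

By the inscribed angle theorem, the inscribed angle is half the central angle.
Inscribed angle = 170° / 2 = 85°

85°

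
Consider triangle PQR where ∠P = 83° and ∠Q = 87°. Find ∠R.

The interior angles sum to 180°: angle R = 180 - 83 - 87 = 10°.
The triangle is acute (angles 83°, 87°, 10°).

10 degrees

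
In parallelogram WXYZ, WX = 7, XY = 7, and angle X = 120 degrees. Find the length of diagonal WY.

Law of cosines: d^2 = 7^2 + 7^2 - 2(7)(7)cos(120°) = 147, so d = 7*sqrt(3).

7*sqrt(3)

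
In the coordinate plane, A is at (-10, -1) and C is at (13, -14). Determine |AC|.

d = sqrt((13 - -10)^2 + (-14 - -1)^2)
d = sqrt(23^2 + -13^2)
d = sqrt(529 + 169)
d = sqrt(698)

sqrt(698)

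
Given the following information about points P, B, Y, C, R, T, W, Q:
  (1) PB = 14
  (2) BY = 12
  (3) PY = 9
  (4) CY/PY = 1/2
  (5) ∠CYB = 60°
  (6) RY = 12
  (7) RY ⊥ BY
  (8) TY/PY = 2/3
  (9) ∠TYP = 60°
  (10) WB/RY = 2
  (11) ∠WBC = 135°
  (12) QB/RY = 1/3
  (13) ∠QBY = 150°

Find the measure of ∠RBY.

Step 1: By the law of cosines on triangle BYR: BR² = 12² + 12² − 2·12·12·cos(90°) = 288, so BR = 12·√2.
Step 2: By the inverse law of cosines on triangle RBY: cos(∠RBY) = ((12·√2)² + 12² − 12²) / (2·12·√2·12) = 288/407.29 = 0.7071, so ∠RBY = 45°.

Therefore, the measure of angle ∠RBY = 45°.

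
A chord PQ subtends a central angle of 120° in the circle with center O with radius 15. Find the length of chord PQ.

Chord length = 2r sin(θ/2)
= 2 × 15 × sin(120°/2)
= 2 × 15 × sin(60°)
= 15*sqrt(3)

15*sqrt(3)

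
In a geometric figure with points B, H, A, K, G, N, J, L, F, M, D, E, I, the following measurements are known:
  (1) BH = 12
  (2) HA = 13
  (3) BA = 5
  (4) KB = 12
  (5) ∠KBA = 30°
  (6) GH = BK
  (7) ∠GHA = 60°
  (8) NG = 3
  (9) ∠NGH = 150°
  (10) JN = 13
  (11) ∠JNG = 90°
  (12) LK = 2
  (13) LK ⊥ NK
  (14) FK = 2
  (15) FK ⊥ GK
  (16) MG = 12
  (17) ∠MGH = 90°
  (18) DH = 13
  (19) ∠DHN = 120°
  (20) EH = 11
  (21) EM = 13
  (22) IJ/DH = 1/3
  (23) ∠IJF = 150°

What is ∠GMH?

From the given relations: GH = BK = 12.
Step 1: By the law of cosines on triangle MGH: MH² = 12² + 12² − 2·12·12·cos(90°) = 288, so MH = 12·√2.
Step 2: By the inverse law of cosines on triangle GMH: cos(∠GMH) = (12² + (12·√2)² − 12²) / (2·12·12·√2) = 288/407.29 = 0.7071, so ∠GMH = 45°.

Therefore, the measure of angle ∠GMH = 45°.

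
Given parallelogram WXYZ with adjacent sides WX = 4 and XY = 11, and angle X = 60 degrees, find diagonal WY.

The diagonal of a parallelogram can be found by treating two adjacent sides and the diagonal as a triangle.
Applying the law of cosines with sides 4, 11 and included angle 60°:
d^2 = 16 + 121 - 88*cos(60°) = 93
d = sqrt(93)

sqrt(93)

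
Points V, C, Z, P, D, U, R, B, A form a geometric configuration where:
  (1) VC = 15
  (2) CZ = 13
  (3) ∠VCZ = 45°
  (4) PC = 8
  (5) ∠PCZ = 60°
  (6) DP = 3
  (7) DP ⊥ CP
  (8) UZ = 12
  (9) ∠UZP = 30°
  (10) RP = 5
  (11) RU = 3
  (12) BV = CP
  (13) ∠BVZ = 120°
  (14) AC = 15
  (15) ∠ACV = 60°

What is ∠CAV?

Step 1: By the law of cosines on triangle ACV: AV² = 15² + 15² − 2·15·15·cos(60°) = 225, so AV = 15.
Step 2: By the inverse law of cosines on triangle CAV: cos(∠CAV) = (15² + 15² − 15²) / (2·15·15) = 225/450 = 0.5, so ∠CAV = 60°.

Therefore, the measure of angle ∠CAV = 60°.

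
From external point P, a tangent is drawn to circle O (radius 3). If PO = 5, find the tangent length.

Let T be the point of tangency. Then OT ⊥ PT (radius ⊥ tangent).
In right triangle OTP: OP² = OT² + PT²
5² = 3² + PT²
PT² = 16, PT = 4

4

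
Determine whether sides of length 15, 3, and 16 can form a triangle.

Sort the sides: 3, 15, 16.
It suffices to check that the sum of the two smallest exceeds the largest:
3 + 15 = 18 > 16. ✓
Yes, a valid triangle can be formed.

Yes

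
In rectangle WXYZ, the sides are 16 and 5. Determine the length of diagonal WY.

d = sqrt(16^2 + 5^2) = sqrt(281)

sqrt(281)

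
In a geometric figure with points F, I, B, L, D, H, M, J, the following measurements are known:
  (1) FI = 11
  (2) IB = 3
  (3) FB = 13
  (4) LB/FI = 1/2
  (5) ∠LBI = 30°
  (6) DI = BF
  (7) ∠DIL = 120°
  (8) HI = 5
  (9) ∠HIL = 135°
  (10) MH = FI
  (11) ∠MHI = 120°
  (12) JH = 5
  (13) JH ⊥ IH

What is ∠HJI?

Step 1: By the law of cosines on triangle JHI: JI² = 5² + 5² − 2·5·5·cos(90°) = 50, so JI = 5·√2.
Step 2: By the inverse law of cosines on triangle HJI: cos(∠HJI) = (5² + (5·√2)² − 5²) / (2·5·5·√2) = 50/70.71 = 0.7071, so ∠HJI = 45°.

Therefore, the measure of angle ∠HJI = 45°.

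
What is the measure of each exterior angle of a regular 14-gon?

Each exterior angle of a regular n-gon is 360 / n.
For n = 14: 360 / 14 = 180/7 degrees.

180/7 degrees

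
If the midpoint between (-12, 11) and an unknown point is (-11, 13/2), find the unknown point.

Using the midpoint formula: M = ((x1 + x2)/2, (y1 + y2)/2)
We know M = (-11, 13/2) and B = (-12, 11)
For x: -11 = (-12 + x2)/2, so x2 = 2*-11 - -12 = -10
For y: 13/2 = (11 + y2)/2, so y2 = 2*13/2 - 11 = 2
C = (-10, 2)

(-10, 2)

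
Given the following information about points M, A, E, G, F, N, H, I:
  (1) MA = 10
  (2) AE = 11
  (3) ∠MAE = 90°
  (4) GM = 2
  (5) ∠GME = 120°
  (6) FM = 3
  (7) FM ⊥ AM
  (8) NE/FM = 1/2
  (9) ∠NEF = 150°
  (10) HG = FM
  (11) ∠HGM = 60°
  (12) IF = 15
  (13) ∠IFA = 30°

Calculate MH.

From the given relations: HG = FM = 3.
Step 1: By the law of cosines on triangle MGH: MH² = 2² + 3² − 2·2·3·cos(60°) = 7, so MH = √7.

Therefore, the length of MH = √7.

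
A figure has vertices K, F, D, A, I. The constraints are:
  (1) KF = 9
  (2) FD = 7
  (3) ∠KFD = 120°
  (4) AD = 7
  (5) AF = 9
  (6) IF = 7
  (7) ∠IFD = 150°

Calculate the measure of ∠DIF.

Step 1: By the law of cosines on triangle IFD: ID² = 7² + 7² − 2·7·7·cos(150°) = 182.87, so ID ≈ 13.52.
Step 2: By the inverse law of cosines on triangle DIF: cos(∠DIF) = (13.52² + 7² − 7²) / (2·13.52·7) = 182.87/189.32 = 0.9659, so ∠DIF = 15°.

Therefore, the measure of angle ∠DIF = 15°.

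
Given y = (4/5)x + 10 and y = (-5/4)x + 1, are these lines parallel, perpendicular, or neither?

Slope of line 1: m1 = 4/5
Slope of line 2: m2 = -5/4
m1 * m2 = (4/5) * (-5/4) = -1 = -1, so the lines are perpendicular.

Perpendicular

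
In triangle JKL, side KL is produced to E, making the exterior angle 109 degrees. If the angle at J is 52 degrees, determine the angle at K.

The exterior angle theorem states that an exterior angle equals the sum of the two non-adjacent interior angles.
So 109 = 52 + angle K, which gives angle K = 109 - 52 = 57 degrees.

57 degrees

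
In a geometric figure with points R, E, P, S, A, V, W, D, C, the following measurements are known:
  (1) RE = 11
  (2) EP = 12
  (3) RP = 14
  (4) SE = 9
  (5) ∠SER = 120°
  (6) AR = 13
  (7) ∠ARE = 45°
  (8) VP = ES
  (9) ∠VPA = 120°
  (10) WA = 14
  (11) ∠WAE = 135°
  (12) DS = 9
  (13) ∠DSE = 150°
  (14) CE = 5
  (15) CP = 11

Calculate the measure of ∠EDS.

Step 1: By the law of cosines on triangle DSE: DE² = 9² + 9² − 2·9·9·cos(150°) = 302.3, so DE ≈ 17.39.
Step 2: By the inverse law of cosines on triangle EDS: cos(∠EDS) = (17.39² + 9² − 9²) / (2·17.39·9) = 302.3/312.96 = 0.9659, so ∠EDS = 15°.

Therefore, the measure of angle ∠EDS = 15°.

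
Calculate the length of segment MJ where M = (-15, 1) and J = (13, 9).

The horizontal distance is |13 - -15| = 28 and the vertical distance is |9 - 1| = 8.
By the Pythagorean theorem, d = sqrt(28^2 + 8^2) = sqrt(848) = 4*sqrt(53).

4*sqrt(53)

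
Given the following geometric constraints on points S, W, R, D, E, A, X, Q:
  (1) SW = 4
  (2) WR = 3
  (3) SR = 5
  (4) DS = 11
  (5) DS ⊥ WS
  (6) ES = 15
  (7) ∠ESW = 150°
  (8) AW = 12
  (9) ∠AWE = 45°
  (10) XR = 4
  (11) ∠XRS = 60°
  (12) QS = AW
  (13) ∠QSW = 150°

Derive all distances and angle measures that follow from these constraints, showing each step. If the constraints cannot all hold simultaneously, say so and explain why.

The constraints are consistent.

From the given relations:
  QS = AW = 12

Step 1: From SR = 5, RX = 4, and ∠SRX = 60°, by the law of cosines:
  SX² = SR² + RX² - 2·SR·RX·cos(60°) = 25 + 16 - 20 = 21
  SX = √21

Step 2: From WS = 4, SD = 11, and ∠WSD = 90°, by the law of cosines:
  WD² = WS² + SD² - 2·WS·SD·cos(90°) = 16 + 121 - 0 = 137
  WD = √137

Step 3: From WS = 4, SE = 15, and ∠WSE = 150°, by the law of cosines:
  WE² = WS² + SE² - 2·WS·SE·cos(150°) = 16 + 225 + 103.9 = 344.9
  WE ≈ 18.57

Step 4: From WS = 4, SQ = 12, and ∠WSQ = 150°, by the law of cosines:
  WQ² = WS² + SQ² - 2·WS·SQ·cos(150°) = 16 + 144 + 83.14 = 243.1
  WQ ≈ 15.59

Step 5: From SR = 5, SW = 4, RW = 3, by the inverse law of cosines:
  cos(∠RSW) = (SR² + SW² - RW²) / (2·SR·SW)
  ∠RSW = 36.87°

Step 6: From WR = 3, WS = 4, RS = 5, by the inverse law of cosines:
  cos(∠RWS) = (WR² + WS² - RS²) / (2·WR·WS)
  ∠RWS = 90°

Step 7: From RS = 5, RW = 3, SW = 4, by the inverse law of cosines:
  cos(∠SRW) = (RS² + RW² - SW²) / (2·RS·RW)
  ∠SRW = 53.13°

Step 8: From EW = 18.57, WA = 12, and ∠EWA = 45°, by the law of cosines:
  EA² = EW² + WA² - 2·EW·WA·cos(45°) = 344.9 + 144 - 315.2 = 173.7
  EA ≈ 13.18

Step 9: From SR = 5, SX = √21, RX = 4, by the inverse law of cosines:
  cos(∠RSX) = (SR² + SX² - RX²) / (2·SR·SX)
  ∠RSX = 49.11°

Step 10: From WD = √137, WS = 4, DS = 11, by the inverse law of cosines:
  cos(∠DWS) = (WD² + WS² - DS²) / (2·WD·WS)
  ∠DWS = 70.02°

Step 11: From WE = 18.57, WS = 4, ES = 15, by the inverse law of cosines:
  cos(∠EWS) = (WE² + WS² - ES²) / (2·WE·WS)
  ∠EWS = 23.82°

Step 12: From WQ = 15.59, WS = 4, QS = 12, by the inverse law of cosines:
  cos(∠QWS) = (WQ² + WS² - QS²) / (2·WQ·WS)
  ∠QWS = 22.63°

Step 13: From DS = 11, DW = √137, SW = 4, by the inverse law of cosines:
  cos(∠SDW) = (DS² + DW² - SW²) / (2·DS·DW)
  ∠SDW = 19.98°

Step 14: From ES = 15, EW = 18.57, SW = 4, by the inverse law of cosines:
  cos(∠SEW) = (ES² + EW² - SW²) / (2·ES·EW)
  ∠SEW = 6.18°

Step 15: From XR = 4, XS = √21, RS = 5, by the inverse law of cosines:
  cos(∠RXS) = (XR² + XS² - RS²) / (2·XR·XS)
  ∠RXS = 70.89°

Step 16: From QS = 12, QW = 15.59, SW = 4, by the inverse law of cosines:
  cos(∠SQW) = (QS² + QW² - SW²) / (2·QS·QW)
  ∠SQW = 7.37°

Step 17: From EA = 13.18, EW = 18.57, AW = 12, by the inverse law of cosines:
  cos(∠AEW) = (EA² + EW² - AW²) / (2·EA·EW)
  ∠AEW = 40.07°

Step 18: From AE = 13.18, AW = 12, EW = 18.57, by the inverse law of cosines:
  cos(∠EAW) = (AE² + AW² - EW²) / (2·AE·AW)
  ∠EAW = 94.93°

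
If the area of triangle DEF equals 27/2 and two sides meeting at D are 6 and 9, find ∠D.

sin(C) = 2 * 27/2 / (6 * 9) = 1/2, so C = arcsin(1/2) = 30°.
Since sin(180° - C) = sin(C), the obtuse angle 150° gives the same area, so C = 30° or C = 150°.

30° or 150°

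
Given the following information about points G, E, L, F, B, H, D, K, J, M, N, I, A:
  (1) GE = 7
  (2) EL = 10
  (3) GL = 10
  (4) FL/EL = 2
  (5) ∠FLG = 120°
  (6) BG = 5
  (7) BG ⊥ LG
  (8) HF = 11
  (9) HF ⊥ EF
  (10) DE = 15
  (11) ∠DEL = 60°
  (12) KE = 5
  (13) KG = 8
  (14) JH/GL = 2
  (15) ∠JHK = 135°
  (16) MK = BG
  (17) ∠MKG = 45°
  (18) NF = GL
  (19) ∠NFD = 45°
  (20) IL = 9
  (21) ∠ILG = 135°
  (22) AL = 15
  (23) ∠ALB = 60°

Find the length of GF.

From the given relations: FL = 2·EL = 2·10 = 20.
Step 1: By the law of cosines on triangle GLF: GF² = 10² + 20² − 2·10·20·cos(120°) = 700, so GF = 10·√7.

Therefore, the length of GF = 10·√7.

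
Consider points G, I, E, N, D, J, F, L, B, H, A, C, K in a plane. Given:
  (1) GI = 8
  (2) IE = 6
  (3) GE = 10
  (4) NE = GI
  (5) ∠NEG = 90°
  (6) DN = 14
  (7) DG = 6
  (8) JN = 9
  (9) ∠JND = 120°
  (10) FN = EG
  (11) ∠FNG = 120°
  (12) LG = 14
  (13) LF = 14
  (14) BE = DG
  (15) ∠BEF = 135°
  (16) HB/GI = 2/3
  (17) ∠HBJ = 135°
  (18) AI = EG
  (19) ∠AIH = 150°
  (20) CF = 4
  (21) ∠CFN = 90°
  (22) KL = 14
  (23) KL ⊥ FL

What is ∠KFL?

Step 1: By the law of cosines on triangle FLK: FK² = 14² + 14² − 2·14·14·cos(90°) = 392, so FK = 14·√2.
Step 2: By the inverse law of cosines on triangle KFL: cos(∠KFL) = ((14·√2)² + 14² − 14²) / (2·14·√2·14) = 392/554.37 = 0.7071, so ∠KFL = 45°.

Therefore, the measure of angle ∠KFL = 45°.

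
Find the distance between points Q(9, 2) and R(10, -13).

The horizontal distance is |10 - 9| = 1 and the vertical distance is |-13 - 2| = 15.
By the Pythagorean theorem, d = sqrt(1^2 + 15^2) = sqrt(226).

sqrt(226)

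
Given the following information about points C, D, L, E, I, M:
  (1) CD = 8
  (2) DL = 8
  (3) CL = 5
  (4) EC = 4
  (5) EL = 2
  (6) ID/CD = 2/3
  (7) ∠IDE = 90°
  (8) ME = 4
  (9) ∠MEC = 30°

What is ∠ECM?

Step 1: By the law of cosines on triangle CEM: CM² = 4² + 4² − 2·4·4·cos(30°) = 4.29, so CM ≈ 2.07.
Step 2: By the inverse law of cosines on triangle ECM: cos(∠ECM) = (4² + 2.07² − 4²) / (2·4·2.07) = 4.29/16.56 = 0.2588, so ∠ECM = 75°.

Therefore, the measure of angle ∠ECM = 75°.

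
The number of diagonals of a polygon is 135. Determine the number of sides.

Using d = n(n - 3)/2, we solve 135 = n(n - 3)/2.
So n(n - 3) = 270.
Testing n = 18: 18 * 15 = 270 = 270. Correct.
The polygon has 18 sides.

18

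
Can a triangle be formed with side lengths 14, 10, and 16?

Yes.
The triangle inequality requires that the sum of any two sides exceeds the third.
Here 10 + 14 = 24 > 16, so the condition is met.

Yes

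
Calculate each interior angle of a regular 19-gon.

Each interior angle of a regular n-gon is (n - 2) * 180 / n.
For n = 19: (19 - 2) * 180 / 19 = 3060/19 = 3060/19 degrees.

3060/19 degrees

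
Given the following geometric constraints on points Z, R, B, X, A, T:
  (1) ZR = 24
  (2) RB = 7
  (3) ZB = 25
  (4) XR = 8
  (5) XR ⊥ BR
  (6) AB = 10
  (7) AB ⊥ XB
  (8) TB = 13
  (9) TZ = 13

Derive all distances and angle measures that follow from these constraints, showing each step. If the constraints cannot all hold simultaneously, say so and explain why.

The constraints are consistent.

Step 1: From BR = 7, RX = 8, and ∠BRX = 90°, by the law of cosines:
  BX² = BR² + RX² - 2·BR·RX·cos(90°) = 49 + 64 - 0 = 113
  BX = √113

Step 2: From ZB = 25, ZR = 24, BR = 7, by the inverse law of cosines:
  cos(∠BZR) = (ZB² + ZR² - BR²) / (2·ZB·ZR)
  ∠BZR = 16.26°

Step 3: From ZB = 25, ZT = 13, BT = 13, by the inverse law of cosines:
  cos(∠BZT) = (ZB² + ZT² - BT²) / (2·ZB·ZT)
  ∠BZT = 15.94°

Step 4: From RB = 7, RZ = 24, BZ = 25, by the inverse law of cosines:
  cos(∠BRZ) = (RB² + RZ² - BZ²) / (2·RB·RZ)
  ∠BRZ = 90°

Step 5: From BR = 7, BZ = 25, RZ = 24, by the inverse law of cosines:
  cos(∠RBZ) = (BR² + BZ² - RZ²) / (2·BR·BZ)
  ∠RBZ = 73.74°

Step 6: From BT = 13, BZ = 25, TZ = 13, by the inverse law of cosines:
  cos(∠TBZ) = (BT² + BZ² - TZ²) / (2·BT·BZ)
  ∠TBZ = 15.94°

Step 7: From TB = 13, TZ = 13, BZ = 25, by the inverse law of cosines:
  cos(∠BTZ) = (TB² + TZ² - BZ²) / (2·TB·TZ)
  ∠BTZ = 148.12°

Step 8: From XB = √113, BA = 10, and ∠XBA = 90°, by the law of cosines:
  XA² = XB² + BA² - 2·XB·BA·cos(90°) = 113 + 100 - 0 = 213
  XA ≈ 14.59

Step 9: From BR = 7, BX = √113, RX = 8, by the inverse law of cosines:
  cos(∠RBX) = (BR² + BX² - RX²) / (2·BR·BX)
  ∠RBX = 48.81°

Step 10: From XB = √113, XR = 8, BR = 7, by the inverse law of cosines:
  cos(∠BXR) = (XB² + XR² - BR²) / (2·XB·XR)
  ∠BXR = 41.19°

Step 11: From XA = 14.59, XB = √113, AB = 10, by the inverse law of cosines:
  cos(∠AXB) = (XA² + XB² - AB²) / (2·XA·XB)
  ∠AXB = 43.25°

Step 12: From AB = 10, AX = 14.59, BX = √113, by the inverse law of cosines:
  cos(∠BAX) = (AB² + AX² - BX²) / (2·AB·AX)
  ∠BAX = 46.75°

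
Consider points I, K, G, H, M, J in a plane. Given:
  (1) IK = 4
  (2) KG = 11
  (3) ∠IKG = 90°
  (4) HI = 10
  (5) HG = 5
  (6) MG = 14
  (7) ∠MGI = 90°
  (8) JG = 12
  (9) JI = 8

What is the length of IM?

Step 1: By the law of cosines on triangle GKI: GI² = 11² + 4² − 2·11·4·cos(90°) = 137, so GI = √137.
Step 2: By the law of cosines on triangle IGM: IM² = √137² + 14² − 2·√137·14·cos(90°) = 333, so IM = 3·√37.

Therefore, the length of IM = 3·√37.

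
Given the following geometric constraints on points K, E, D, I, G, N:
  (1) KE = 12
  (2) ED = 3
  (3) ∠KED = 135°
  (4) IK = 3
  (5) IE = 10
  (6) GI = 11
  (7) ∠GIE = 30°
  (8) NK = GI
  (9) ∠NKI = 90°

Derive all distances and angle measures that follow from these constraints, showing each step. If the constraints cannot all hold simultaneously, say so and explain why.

The constraints are consistent.

From the given relations:
  NK = GI = 11

Step 1: From KE = 12, ED = 3, and ∠KED = 135°, by the law of cosines:
  KD² = KE² + ED² - 2·KE·ED·cos(135°) = 144 + 9 + 50.91 = 203.9
  KD ≈ 14.28

Step 2: From EI = 10, IG = 11, and ∠EIG = 30°, by the law of cosines:
  EG² = EI² + IG² - 2·EI·IG·cos(30°) = 100 + 121 - 190.5 = 30.47
  EG ≈ 5.52

Step 3: From IK = 3, KN = 11, and ∠IKN = 90°, by the law of cosines:
  IN² = IK² + KN² - 2·IK·KN·cos(90°) = 9 + 121 - 0 = 130
  IN = √130

Step 4: From KE = 12, KI = 3, EI = 10, by the inverse law of cosines:
  cos(∠EKI) = (KE² + KI² - EI²) / (2·KE·KI)
  ∠EKI = 42.6°

Step 5: From EI = 10, EK = 12, IK = 3, by the inverse law of cosines:
  cos(∠IEK) = (EI² + EK² - IK²) / (2·EI·EK)
  ∠IEK = 11.72°

Step 6: From IE = 10, IK = 3, EK = 12, by the inverse law of cosines:
  cos(∠EIK) = (IE² + IK² - EK²) / (2·IE·IK)
  ∠EIK = 125.69°

Step 7: From KD = 14.28, KE = 12, DE = 3, by the inverse law of cosines:
  cos(∠DKE) = (KD² + KE² - DE²) / (2·KD·KE)
  ∠DKE = 8.54°

Step 8: From EG = 5.52, EI = 10, GI = 11, by the inverse law of cosines:
  cos(∠GEI) = (EG² + EI² - GI²) / (2·EG·EI)
  ∠GEI = 85.08°

Step 9: From DE = 3, DK = 14.28, EK = 12, by the inverse law of cosines:
  cos(∠EDK) = (DE² + DK² - EK²) / (2·DE·DK)
  ∠EDK = 36.46°

Step 10: From IK = 3, IN = √130, KN = 11, by the inverse law of cosines:
  cos(∠KIN) = (IK² + IN² - KN²) / (2·IK·IN)
  ∠KIN = 74.74°

Step 11: From GE = 5.52, GI = 11, EI = 10, by the inverse law of cosines:
  cos(∠EGI) = (GE² + GI² - EI²) / (2·GE·GI)
  ∠EGI = 64.92°

Step 12: From NI = √130, NK = 11, IK = 3, by the inverse law of cosines:
  cos(∠INK) = (NI² + NK² - IK²) / (2·NI·NK)
  ∠INK = 15.26°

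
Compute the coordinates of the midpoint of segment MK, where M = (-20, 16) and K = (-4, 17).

The midpoint is the point halfway along the segment.
Move half the horizontal distance: -20 + (-4 - -20)/2 = -20 + 16/2 = -12
Move half the vertical distance: 16 + (17 - 16)/2 = 16 + 1/2 = 33/2
Midpoint = (-12, 33/2)

(-12, 33/2)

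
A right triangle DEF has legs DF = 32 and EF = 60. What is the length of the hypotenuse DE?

By the Pythagorean theorem: DE^2 = DF^2 + EF^2
DE^2 = 32^2 + 60^2 = 1024 + 3600 = 4624
DE = sqrt(4624) = 68

68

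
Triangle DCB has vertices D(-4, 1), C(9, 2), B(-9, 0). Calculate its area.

The Shoelace formula computes the area from vertex coordinates by summing cross products.
For vertices (-4,1), (9,2), (-9,0):
Signed sum = -4*2 - 9*1 + 9*0 - -9*2 + -9*1 - -4*0
= -17 + 18 + -9 = -8
Area = (1/2)|-8| = 4.

4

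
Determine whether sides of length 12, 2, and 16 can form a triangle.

The longest side is 16. The other two sides sum to 2 + 12 = 14.
Since 14 ≤ 16, the two shorter sides cannot reach around to close the triangle.

No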